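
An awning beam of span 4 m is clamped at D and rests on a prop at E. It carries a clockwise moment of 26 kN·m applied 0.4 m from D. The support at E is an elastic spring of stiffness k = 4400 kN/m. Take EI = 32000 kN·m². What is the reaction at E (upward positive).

Remove the prop at E; the released (primary) structure is a cantilever built in at D.
Downward deflection at the released point E due to the loads:
  clockwise couple 26 at a = 0.4: M₀a(2L − a)/(2EI) = 39.52/EI
Tip deflection under a unit load at E: L³/(3EI) = 21.33/EI.
With EI = 32000 kN·m²: δ_0 = 0.001235 m and δ_{EE} = 0.000667 m/kN.
Compatibility — the spring shortens by R_E/k under the reaction it provides: δ_0 − R_E·δ_{EE} = R_E/k. With 1/k = 0.000227 m/kN, R_E = δ_0 / (δ_{EE} + 1/k) = 0.001235 / (0.000667 + 0.000227) = 1.382 kN.

R_E = 1.382 kN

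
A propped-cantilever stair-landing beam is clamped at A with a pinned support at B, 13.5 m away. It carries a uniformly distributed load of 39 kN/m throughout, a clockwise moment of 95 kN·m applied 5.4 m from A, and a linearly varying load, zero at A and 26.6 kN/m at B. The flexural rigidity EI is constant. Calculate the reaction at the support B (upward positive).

R_B = 302.9 kN

Choose R_B as the redundant. The primary structure is the cantilever fixed at A.
Free-end deflection of the primary structure under the applied loading (downward +):
  UDL 39: wL⁴/(8EI) = 161923/EI
  clockwise couple 95 at a = 5.4: M₀a(2L − a)/(2EI) = 5540/EI
  triangular load, peak 26.6 at the free end: 11w₀L⁴/(120EI) = 80989/EI
  δ_0 = 248453/EI
Tip deflection under a unit load at B: L³/(3EI) = 820.1/EI.
Compatibility at B: δ_0 − R_B·δ_{BB} = 0, so R_B = 248453/820.1 = 302.9 kN.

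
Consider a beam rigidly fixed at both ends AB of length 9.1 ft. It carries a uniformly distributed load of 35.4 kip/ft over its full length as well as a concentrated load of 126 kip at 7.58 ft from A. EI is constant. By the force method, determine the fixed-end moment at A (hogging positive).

M_A = 270.9 kip·ft

Release both end moments; the primary structure is a simply-supported span AB with redundants M_A and M_B.
End rotations of the released simple span under the applied load (×1/EI):
  at A: UDL 35.4: wL³/(24EI) = 1112/EI
  at B: UDL 35.4: wL³/(24EI) = 1112/EI
  at A: point load 126 at a = 7.58: Pab(L + b)/(6LEI) = 282.4/EI
  at B: point load 126 at a = 7.58: Pab(L + a)/(6LEI) = 443.5/EI
  θ_A0 = 1394/EI,  θ_B0 = 1555/EI
Flexibility coefficients: a unit moment at one end gives L/(3EI) there and L/(6EI) at the far end, so f₁₁ = f₂₂ = 3.033/EI and f₁₂ = f₂₁ = 1.517/EI.
Compatibility — zero rotation at each built-in end:
  3.033 M_A + 1.517 M_B = 1394
  1.517 M_A + 3.033 M_B = 1555
Solving the pair gives M_A = 270.9 kip·ft and M_B = 377.2 kip·ft (hogging).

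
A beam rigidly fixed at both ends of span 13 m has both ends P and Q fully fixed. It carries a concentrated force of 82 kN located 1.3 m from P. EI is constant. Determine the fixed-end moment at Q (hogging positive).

Take the two fixed-end moments M_P, M_Q as redundants; the released structure is the simple span PQ.
On the primary (simply-supported) span, the end slopes from the loading are:
  at P: point load 82 at a = 1.3: Pab(L + b)/(6LEI) = 395/EI
  at Q: point load 82 at a = 1.3: Pab(L + a)/(6LEI) = 228.7/EI
  θ_P0 = 395/EI,  θ_Q0 = 228.7/EI
Flexibility coefficients: a unit moment at one end gives L/(3EI) there and L/(6EI) at the far end, so f₁₁ = f₂₂ = 4.333/EI and f₁₂ = f₂₁ = 2.167/EI.
Compatibility — zero rotation at each built-in end:
  4.333 M_P + 2.167 M_Q = 395
  2.167 M_P + 4.333 M_Q = 228.7
Solving the pair gives M_P = 86.35 kN·m and M_Q = 9.594 kN·m (hogging).

M_Q = 9.594 kN·m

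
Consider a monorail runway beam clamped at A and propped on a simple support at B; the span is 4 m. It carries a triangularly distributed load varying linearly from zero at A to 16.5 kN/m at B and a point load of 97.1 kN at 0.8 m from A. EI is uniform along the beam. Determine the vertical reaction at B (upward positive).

Choose R_B as the redundant. The primary structure is the cantilever fixed at A.
Free-end deflection of the primary structure under the applied loading (downward +):
  triangular load, peak 16.5 at the free end: 11w₀L⁴/(120EI) = 387.2/EI
  point load 97.1 at a = 0.8: Pa²(3L − a)/(6EI) = 116/EI
  δ_0 = 503.2/EI
Flexibility coefficient — unit upward force at B: δ_{BB} = L³/(3EI) = 21.33/EI.
The prop prevents deflection at B: R_B = δ_0/δ_{BB} = 503.2/21.33 = 23.59 kN.

R_B = 23.59 kN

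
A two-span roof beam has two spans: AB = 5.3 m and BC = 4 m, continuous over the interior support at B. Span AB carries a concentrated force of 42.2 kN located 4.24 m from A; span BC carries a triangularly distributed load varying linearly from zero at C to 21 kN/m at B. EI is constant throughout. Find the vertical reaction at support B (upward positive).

Take M_B as the redundant. Released structure: two simple spans AB and BC with a hinge at B.
Rotations at B on the released spans (each span's end-slope, ×1/EI):
  span AB: point load 42.2 at a = 4.24: Pab(L + a)/(6LEI) = 56.9/EI
  span BC: triangular load, peak 21: w₀L³/(45EI) = 29.87/EI
  relative rotation θ_0 = (56.9 + 29.87)/EI = 86.77/EI
A unit hogging moment at B produces rotation L₁/(3EI) + L₂/(3EI) = 3.1/EI.
Slope continuity at B: θ_0 = M_B·3.1/EI, so M_B = 86.77/3.1 = 27.99 kN·m (hogging).
Span AB, ΣM about A with M_B applied at B: R_B^{AB}·5.3 = 178.9 + 27.99, so R_B^{AB} = 39.04 kN and R_A = 42.2 − 39.04 = 3.159 kN.
Span BC, ΣM about C: R_B^{BC}·4 = 112 + 27.99, so R_B^{BC} = 35 kN and R_C = 42 − 35 = 7.003 kN.
R_B = 39.04 + 35 = 74.04 kN.

R_B = 74.04 kN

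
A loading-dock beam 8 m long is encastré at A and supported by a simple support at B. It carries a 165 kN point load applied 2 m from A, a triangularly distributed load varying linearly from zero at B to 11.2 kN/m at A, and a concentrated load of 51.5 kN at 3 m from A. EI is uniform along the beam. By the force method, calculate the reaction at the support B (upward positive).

Release the roller at B. Primary structure: cantilever fixed at A.
Free-end deflection of the primary structure under the applied loading (downward +):
  point load 165 at a = 2: Pa²(3L − a)/(6EI) = 2420/EI
  triangular load, peak 11.2 at the fixed end: w₀L⁴/(30EI) = 1529/EI
  point load 51.5 at a = 3: Pa²(3L − a)/(6EI) = 1622/EI
  δ_0 = 5571/EI
Flexibility coefficient — unit upward force at B: δ_{BB} = L³/(3EI) = 170.7/EI.
The prop prevents deflection at B: R_B = δ_0/δ_{BB} = 5571/170.7 = 32.65 kN.

R_B = 32.65 kN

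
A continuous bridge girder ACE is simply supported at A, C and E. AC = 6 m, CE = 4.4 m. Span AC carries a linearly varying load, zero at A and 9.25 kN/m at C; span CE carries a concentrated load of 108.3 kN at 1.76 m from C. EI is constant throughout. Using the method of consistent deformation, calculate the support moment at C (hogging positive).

Insert a hinge at C; M_C is the redundant, and each span becomes simply supported.
Rotations at C on the released spans (each span's end-slope, ×1/EI):
  span AC: triangular load, peak 9.25: w₀L³/(45EI) = 44.4/EI
  span CE: point load 108.3 at a = 1.76: Pab(L + b)/(6LEI) = 134.2/EI
  relative rotation θ_0 = (44.4 + 134.2)/EI = 178.6/EI
A unit hogging moment at C produces rotation L₁/(3EI) + L₂/(3EI) = 3.467/EI.
Slope continuity at C: θ_0 = M_C·3.467/EI, so M_C = 178.6/3.467 = 51.52 kN·m (hogging).

M_C = 51.52 kN·m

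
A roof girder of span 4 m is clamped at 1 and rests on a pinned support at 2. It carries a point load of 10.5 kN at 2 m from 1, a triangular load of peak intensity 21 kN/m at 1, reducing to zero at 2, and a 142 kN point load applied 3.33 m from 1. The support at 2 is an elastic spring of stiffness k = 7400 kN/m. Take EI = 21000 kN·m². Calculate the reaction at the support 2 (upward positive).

R_2 = 104.4 kN

Choose R_2 as the redundant. The primary structure is the cantilever fixed at 1.
Deflection at 2 on the released cantilever, summing each load's contribution:
  point load 10.5 at a = 2: Pa²(3L − a)/(6EI) = 70/EI
  triangular load, peak 21 at the fixed end: w₀L⁴/(30EI) = 179.2/EI
  point load 142 at a = 3.33: Pa²(3L − a)/(6EI) = 2275/EI
  δ_0 = 2525/EI
Flexibility coefficient — unit upward force at 2: δ_{22} = L³/(3EI) = 21.33/EI.
With EI = 21000 kN·m²: δ_0 = 0.12022 m and δ_{22} = 0.001016 m/kN.
Compatibility — the spring shortens by R_2/k under the reaction it provides: δ_0 − R_2·δ_{22} = R_2/k. With 1/k = 0.000135 m/kN, R_2 = δ_0 / (δ_{22} + 1/k) = 0.12022 / (0.001016 + 0.000135) = 104.4 kN.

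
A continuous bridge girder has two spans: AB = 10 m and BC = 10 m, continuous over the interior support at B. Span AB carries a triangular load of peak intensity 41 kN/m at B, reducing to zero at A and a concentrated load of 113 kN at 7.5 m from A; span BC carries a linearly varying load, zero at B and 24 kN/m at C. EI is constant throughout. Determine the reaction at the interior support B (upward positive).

R_B = 321.3 kN

Release continuity at B by inserting a hinge; the redundant is the internal moment M_B. The primary structure is two simply-supported spans AB and BC.
Discontinuity in slope at B on the released structure — sum the simple-span end rotations:
  span AB: triangular load, peak 41: w₀L³/(45EI) = 911.1/EI
  span AB: point load 113 at a = 7.5: Pab(L + a)/(6LEI) = 618/EI
  span BC: triangular load, peak 24: 7w₀L³/(360EI) = 466.7/EI
  relative rotation θ_0 = (1529 + 466.7)/EI = 1996/EI
A unit hogging moment at B produces rotation L₁/(3EI) + L₂/(3EI) = 6.667/EI.
Slope continuity at B: θ_0 = M_B·6.667/EI, so M_B = 1996/6.667 = 299.4 kN·m (hogging).
Span AB, ΣM about A with M_B applied at B: R_B^{AB}·10 = 2214 + 299.4, so R_B^{AB} = 251.4 kN and R_A = 318 − 251.4 = 66.65 kN.
Span BC, ΣM about C: R_B^{BC}·10 = 400 + 299.4, so R_B^{BC} = 69.94 kN and R_C = 120 − 69.94 = 50.06 kN.
R_B = 251.4 + 69.94 = 321.3 kN.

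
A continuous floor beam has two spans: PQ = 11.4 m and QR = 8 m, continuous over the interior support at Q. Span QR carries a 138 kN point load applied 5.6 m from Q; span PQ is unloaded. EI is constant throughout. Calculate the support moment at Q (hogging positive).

M_Q = 62.14 kN·m

Release continuity at Q by inserting a hinge; the redundant is the internal moment M_Q. The primary structure is two simply-supported spans PQ and QR.
Rotations at Q on the released spans (each span's end-slope, ×1/EI):
  span QR: point load 138 at a = 5.6: Pab(L + b)/(6LEI) = 401.9/EI
  relative rotation θ_0 = (0 + 401.9)/EI = 401.9/EI
A unit hogging moment at Q produces rotation L₁/(3EI) + L₂/(3EI) = 6.467/EI.
Compatibility: M_Q·(L₁+L₂)/(3EI) = θ_0, giving M_Q = 62.14 kN·m (hogging).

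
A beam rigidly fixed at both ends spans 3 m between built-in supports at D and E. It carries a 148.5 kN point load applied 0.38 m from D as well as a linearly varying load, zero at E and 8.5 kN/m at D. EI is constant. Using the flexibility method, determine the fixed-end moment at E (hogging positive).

Take the two fixed-end moments M_D, M_E as redundants; the released structure is the simple span DE.
Simple-span end rotations at D and E under the given loads:
  at D: point load 148.5 at a = 0.38: Pab(L + b)/(6LEI) = 46.16/EI
  at E: point load 148.5 at a = 0.38: Pab(L + a)/(6LEI) = 27.76/EI
  at D: triangular load, peak 8.5: w₀L³/(45EI) = 5.1/EI
  at E: triangular load, peak 8.5: 7w₀L³/(360EI) = 4.463/EI
  θ_D0 = 51.26/EI,  θ_E0 = 32.22/EI
Flexibility coefficients: a unit moment at one end gives L/(3EI) there and L/(6EI) at the far end, so f₁₁ = f₂₂ = 1/EI and f₁₂ = f₂₁ = 0.5/EI.
Compatibility — zero rotation at each built-in end:
  1 M_D + 0.5 M_E = 51.26
  0.5 M_D + 1 M_E = 32.22
Solving the pair gives M_D = 46.86 kN·m and M_E = 8.792 kN·m (hogging).

M_E = 8.792 kN·m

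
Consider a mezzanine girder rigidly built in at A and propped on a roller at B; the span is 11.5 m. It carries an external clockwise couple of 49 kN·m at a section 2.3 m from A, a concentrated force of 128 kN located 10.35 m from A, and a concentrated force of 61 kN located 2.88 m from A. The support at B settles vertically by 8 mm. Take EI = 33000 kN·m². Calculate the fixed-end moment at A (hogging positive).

M_A = 216.6 kN·m

Remove the prop at B; the released (primary) structure is a cantilever built in at A.
Free-end deflection of the primary structure under the applied loading (downward +):
  clockwise couple 49 at a = 2.3: M₀a(2L − a)/(2EI) = 1166/EI
  point load 128 at a = 10.35: Pa²(3L − a)/(6EI) = 55190/EI
  point load 61 at a = 2.88: Pa²(3L − a)/(6EI) = 2666/EI
  δ_0 = 59022/EI
Flexibility coefficient — unit upward force at B: δ_{BB} = L³/(3EI) = 507/EI.
With EI = 33000 kN·m²: δ_0 = 1.7886 m and δ_{BB} = 0.015362 m/kN.
Compatibility — the beam at B must follow the support down by 0.008 m: δ_0 − R_B·δ_{BB} = 0.008, so R_B = (1.7886 − 0.008)/0.015362 = 115.9 kN.
Moment equilibrium about A: M_A = Σ(load moments about A) − R_B·L = 1549 − 115.9×11.5 = 216.6 kN·m.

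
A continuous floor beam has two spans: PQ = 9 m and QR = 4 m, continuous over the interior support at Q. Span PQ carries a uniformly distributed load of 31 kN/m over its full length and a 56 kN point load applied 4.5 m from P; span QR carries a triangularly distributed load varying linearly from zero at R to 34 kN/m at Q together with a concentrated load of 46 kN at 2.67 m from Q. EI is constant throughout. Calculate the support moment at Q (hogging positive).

M_Q = 302.3 kN·m

Insert a hinge at Q; M_Q is the redundant, and each span becomes simply supported.
Rotations at Q on the released spans (each span's end-slope, ×1/EI):
  span PQ: UDL 31: wL³/(24EI) = 941.6/EI
  span PQ: point load 56 at a = 4.5: Pab(L + a)/(6LEI) = 283.5/EI
  span QR: triangular load, peak 34: w₀L³/(45EI) = 48.36/EI
  span QR: point load 46 at a = 2.67: Pab(L + b)/(6LEI) = 36.28/EI
  relative rotation θ_0 = (1225 + 84.63)/EI = 1310/EI
A unit hogging moment at Q produces rotation L₁/(3EI) + L₂/(3EI) = 4.333/EI.
Slope continuity at Q: θ_0 = M_Q·4.333/EI, so M_Q = 1310/4.333 = 302.3 kN·m (hogging).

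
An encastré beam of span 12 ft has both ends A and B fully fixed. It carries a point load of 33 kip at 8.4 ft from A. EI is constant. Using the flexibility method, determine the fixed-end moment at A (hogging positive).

M_A = 24.95 kip·ft

Release both end moments; the primary structure is a simply-supported span AB with redundants M_A and M_B.
End rotations of the released simple span under the applied load (×1/EI):
  at A: point load 33 at a = 8.4: Pab(L + b)/(6LEI) = 216.2/EI
  at B: point load 33 at a = 8.4: Pab(L + a)/(6LEI) = 282.7/EI
  θ_A0 = 216.2/EI,  θ_B0 = 282.7/EI
Flexibility coefficients: a unit moment at one end gives L/(3EI) there and L/(6EI) at the far end, so f₁₁ = f₂₂ = 4/EI and f₁₂ = f₂₁ = 2/EI.
Compatibility — zero rotation at each built-in end:
  4 M_A + 2 M_B = 216.2
  2 M_A + 4 M_B = 282.7
Solving the pair gives M_A = 24.95 kip·ft and M_B = 58.21 kip·ft (hogging).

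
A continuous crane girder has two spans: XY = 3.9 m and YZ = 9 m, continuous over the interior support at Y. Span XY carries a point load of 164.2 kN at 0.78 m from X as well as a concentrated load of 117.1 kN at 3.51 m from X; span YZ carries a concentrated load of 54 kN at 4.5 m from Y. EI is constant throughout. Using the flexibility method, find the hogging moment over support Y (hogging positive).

M_Y = 93.97 kN·m

Insert a hinge at Y; M_Y is the redundant, and each span becomes simply supported.
End slopes at the hinge Y, treating each span as simply supported:
  span XY: point load 164.2 at a = 0.78: Pab(L + a)/(6LEI) = 79.92/EI
  span XY: point load 117.1 at a = 3.51: Pab(L + a)/(6LEI) = 50.76/EI
  span YZ: point load 54 at a = 4.5: Pab(L + b)/(6LEI) = 273.4/EI
  relative rotation θ_0 = (130.7 + 273.4)/EI = 404.1/EI
A unit hogging moment at Y produces rotation L₁/(3EI) + L₂/(3EI) = 4.3/EI.
Compatibility: M_Y·(L₁+L₂)/(3EI) = θ_0, giving M_Y = 93.97 kN·m (hogging).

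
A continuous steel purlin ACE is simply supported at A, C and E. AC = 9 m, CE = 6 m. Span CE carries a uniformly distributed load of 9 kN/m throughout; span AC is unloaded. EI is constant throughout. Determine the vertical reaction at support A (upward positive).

Release continuity at C by inserting a hinge; the redundant is the internal moment M_C. The primary structure is two simply-supported spans AC and CE.
Discontinuity in slope at C on the released structure — sum the simple-span end rotations:
  span CE: UDL 9: wL³/(24EI) = 81/EI
  relative rotation θ_0 = (0 + 81)/EI = 81/EI
A unit hogging moment at C produces rotation L₁/(3EI) + L₂/(3EI) = 5/EI.
Compatibility: M_C·(L₁+L₂)/(3EI) = θ_0, giving M_C = 16.2 kN·m (hogging).
Span AC, ΣM about A with M_C applied at C: R_C^{AC}·9 = 0 + 16.2, so R_C^{AC} = 1.8 kN and R_A = 0 − 1.8 = -1.8 kN.

R_A = -1.8 kN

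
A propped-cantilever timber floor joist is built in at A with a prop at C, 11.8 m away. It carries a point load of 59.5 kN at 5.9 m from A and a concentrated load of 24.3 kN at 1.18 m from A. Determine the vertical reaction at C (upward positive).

Remove the prop at C; the released (primary) structure is a cantilever built in at A.
Deflection at C on the released cantilever, summing each load's contribution:
  point load 59.5 at a = 5.9: Pa²(3L − a)/(6EI) = 10183/EI
  point load 24.3 at a = 1.18: Pa²(3L − a)/(6EI) = 193/EI
  δ_0 = 10376/EI
Tip deflection under a unit load at C: L³/(3EI) = 547.7/EI.
The prop prevents deflection at C: R_C = δ_0/δ_{CC} = 10376/547.7 = 18.95 kN.

R_C = 18.95 kN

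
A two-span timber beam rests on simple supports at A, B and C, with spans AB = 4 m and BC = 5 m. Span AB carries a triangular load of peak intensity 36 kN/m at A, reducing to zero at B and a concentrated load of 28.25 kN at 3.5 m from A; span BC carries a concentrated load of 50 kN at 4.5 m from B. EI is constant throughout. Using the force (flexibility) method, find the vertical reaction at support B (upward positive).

Take M_B as the redundant. Released structure: two simple spans AB and BC with a hinge at B.
Rotations at B on the released spans (each span's end-slope, ×1/EI):
  span AB: triangular load, peak 36: 7w₀L³/(360EI) = 44.8/EI
  span AB: point load 28.25 at a = 3.5: Pab(L + a)/(6LEI) = 15.45/EI
  span BC: point load 50 at a = 4.5: Pab(L + b)/(6LEI) = 20.62/EI
  relative rotation θ_0 = (60.25 + 20.62)/EI = 80.87/EI
A unit hogging moment at B produces rotation L₁/(3EI) + L₂/(3EI) = 3/EI.
Compatibility: M_B·(L₁+L₂)/(3EI) = θ_0, giving M_B = 26.96 kN·m (hogging).
Span AB, ΣM about A with M_B applied at B: R_B^{AB}·4 = 194.9 + 26.96, so R_B^{AB} = 55.46 kN and R_A = 100.2 − 55.46 = 44.79 kN.
Span BC, ΣM about C: R_B^{BC}·5 = 25 + 26.96, so R_B^{BC} = 10.39 kN and R_C = 50 − 10.39 = 39.61 kN.
R_B = 55.46 + 10.39 = 65.85 kN.

R_B = 65.85 kN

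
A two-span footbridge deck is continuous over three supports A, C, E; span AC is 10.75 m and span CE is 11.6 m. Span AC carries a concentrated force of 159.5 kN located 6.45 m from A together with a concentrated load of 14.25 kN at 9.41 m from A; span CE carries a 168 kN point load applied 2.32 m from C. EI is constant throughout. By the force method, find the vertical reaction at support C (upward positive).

R_C = 298.4 kN

Release continuity at C by inserting a hinge; the redundant is the internal moment M_C. The primary structure is two simply-supported spans AC and CE.
End slopes at the hinge C, treating each span as simply supported:
  span AC: point load 159.5 at a = 6.45: Pab(L + a)/(6LEI) = 1180/EI
  span AC: point load 14.25 at a = 9.41: Pab(L + a)/(6LEI) = 56.16/EI
  span CE: point load 168 at a = 2.32: Pab(L + b)/(6LEI) = 1085/EI
  relative rotation θ_0 = (1236 + 1085)/EI = 2321/EI
A unit hogging moment at C produces rotation L₁/(3EI) + L₂/(3EI) = 7.45/EI.
Slope continuity at C: θ_0 = M_C·7.45/EI, so M_C = 2321/7.45 = 311.5 kN·m (hogging).
Span AC, ΣM about A with M_C applied at C: R_C^{AC}·10.75 = 1163 + 311.5, so R_C^{AC} = 137.2 kN and R_A = 173.8 − 137.2 = 36.6 kN.
Span CE, ΣM about E: R_C^{CE}·11.6 = 1559 + 311.5, so R_C^{CE} = 161.3 kN and R_E = 168 − 161.3 = 6.744 kN.
R_C = 137.2 + 161.3 = 298.4 kN.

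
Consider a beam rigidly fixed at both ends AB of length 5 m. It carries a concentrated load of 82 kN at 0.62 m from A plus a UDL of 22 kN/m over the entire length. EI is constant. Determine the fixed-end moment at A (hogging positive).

Take the two fixed-end moments M_A, M_B as redundants; the released structure is the simple span AB.
On the primary (simply-supported) span, the end slopes from the loading are:
  at A: point load 82 at a = 0.62: Pab(L + b)/(6LEI) = 69.62/EI
  at B: point load 82 at a = 0.62: Pab(L + a)/(6LEI) = 41.72/EI
  at A: UDL 22: wL³/(24EI) = 114.6/EI
  at B: UDL 22: wL³/(24EI) = 114.6/EI
  θ_A0 = 184.2/EI,  θ_B0 = 156.3/EI
Flexibility coefficients: a unit moment at one end gives L/(3EI) there and L/(6EI) at the far end, so f₁₁ = f₂₂ = 1.667/EI and f₁₂ = f₂₁ = 0.8333/EI.
Compatibility — zero rotation at each built-in end:
  1.667 M_A + 0.8333 M_B = 184.2
  0.8333 M_A + 1.667 M_B = 156.3
Solving the pair gives M_A = 84.85 kN·m and M_B = 51.36 kN·m (hogging).

M_A = 84.85 kN·m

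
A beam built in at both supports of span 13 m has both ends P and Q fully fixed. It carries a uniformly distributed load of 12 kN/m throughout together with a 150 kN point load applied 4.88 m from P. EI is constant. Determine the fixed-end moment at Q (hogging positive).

M_Q = 340.6 kN·m

Take the two fixed-end moments M_P, M_Q as redundants; the released structure is the simple span PQ.
End rotations of the released simple span under the applied load (×1/EI):
  at P: UDL 12: wL³/(24EI) = 1098/EI
  at Q: UDL 12: wL³/(24EI) = 1098/EI
  at P: point load 150 at a = 4.88: Pab(L + b)/(6LEI) = 1609/EI
  at Q: point load 150 at a = 4.88: Pab(L + a)/(6LEI) = 1363/EI
  θ_P0 = 2708/EI,  θ_Q0 = 2461/EI
Flexibility coefficients: a unit moment at one end gives L/(3EI) there and L/(6EI) at the far end, so f₁₁ = f₂₂ = 4.333/EI and f₁₂ = f₂₁ = 2.167/EI.
Compatibility — zero rotation at each built-in end:
  4.333 M_P + 2.167 M_Q = 2708
  2.167 M_P + 4.333 M_Q = 2461
Solving the pair gives M_P = 454.6 kN·m and M_Q = 340.6 kN·m (hogging).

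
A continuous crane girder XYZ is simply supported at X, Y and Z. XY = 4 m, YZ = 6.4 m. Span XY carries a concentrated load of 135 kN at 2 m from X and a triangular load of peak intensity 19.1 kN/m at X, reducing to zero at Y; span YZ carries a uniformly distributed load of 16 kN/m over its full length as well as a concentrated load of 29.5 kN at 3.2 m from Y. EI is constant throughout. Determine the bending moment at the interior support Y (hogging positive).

M_Y = 118 kN·m

Take M_Y as the redundant. Released structure: two simple spans XY and YZ with a hinge at Y.
Discontinuity in slope at Y on the released structure — sum the simple-span end rotations:
  span XY: point load 135 at a = 2: Pab(L + a)/(6LEI) = 135/EI
  span XY: triangular load, peak 19.1: 7w₀L³/(360EI) = 23.77/EI
  span YZ: UDL 16: wL³/(24EI) = 174.8/EI
  span YZ: point load 29.5 at a = 3.2: Pab(L + b)/(6LEI) = 75.52/EI
  relative rotation θ_0 = (158.8 + 250.3)/EI = 409.1/EI
A unit hogging moment at Y produces rotation L₁/(3EI) + L₂/(3EI) = 3.467/EI.
Slope continuity at Y: θ_0 = M_Y·3.467/EI, so M_Y = 409.1/3.467 = 118 kN·m (hogging).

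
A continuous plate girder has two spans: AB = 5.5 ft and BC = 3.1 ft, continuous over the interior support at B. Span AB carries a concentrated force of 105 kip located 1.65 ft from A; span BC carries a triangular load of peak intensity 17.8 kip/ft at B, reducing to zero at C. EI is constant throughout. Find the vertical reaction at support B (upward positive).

Release continuity at B by inserting a hinge; the redundant is the internal moment M_B. The primary structure is two simply-supported spans AB and BC.
Discontinuity in slope at B on the released structure — sum the simple-span end rotations:
  span AB: point load 105 at a = 1.65: Pab(L + a)/(6LEI) = 144.5/EI
  span BC: triangular load, peak 17.8: w₀L³/(45EI) = 11.78/EI
  relative rotation θ_0 = (144.5 + 11.78)/EI = 156.3/EI
A unit hogging moment at B produces rotation L₁/(3EI) + L₂/(3EI) = 2.867/EI.
Slope continuity at B: θ_0 = M_B·2.867/EI, so M_B = 156.3/2.867 = 54.52 kip·ft (hogging).
Span AB, ΣM about A with M_B applied at B: R_B^{AB}·5.5 = 173.2 + 54.52, so R_B^{AB} = 41.41 kip and R_A = 105 − 41.41 = 63.59 kip.
Span BC, ΣM about C: R_B^{BC}·3.1 = 57.02 + 54.52, so R_B^{BC} = 35.98 kip and R_C = 27.59 − 35.98 = -8.392 kip.
R_B = 41.41 + 35.98 = 77.4 kip.

R_B = 77.4 kip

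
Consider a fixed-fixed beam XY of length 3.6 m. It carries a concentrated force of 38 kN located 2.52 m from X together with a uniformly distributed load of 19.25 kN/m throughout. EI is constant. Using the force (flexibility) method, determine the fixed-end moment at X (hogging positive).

Take the two fixed-end moments M_X, M_Y as redundants; the released structure is the simple span XY.
On the primary (simply-supported) span, the end slopes from the loading are:
  at X: point load 38 at a = 2.52: Pab(L + b)/(6LEI) = 22.41/EI
  at Y: point load 38 at a = 2.52: Pab(L + a)/(6LEI) = 29.3/EI
  at X: UDL 19.25: wL³/(24EI) = 37.42/EI
  at Y: UDL 19.25: wL³/(24EI) = 37.42/EI
  θ_X0 = 59.83/EI,  θ_Y0 = 66.72/EI
Flexibility coefficients: a unit moment at one end gives L/(3EI) there and L/(6EI) at the far end, so f₁₁ = f₂₂ = 1.2/EI and f₁₂ = f₂₁ = 0.6/EI.
Compatibility — zero rotation at each built-in end:
  1.2 M_X + 0.6 M_Y = 59.83
  0.6 M_X + 1.2 M_Y = 66.72
Solving the pair gives M_X = 29.41 kN·m and M_Y = 40.9 kN·m (hogging).

M_X = 29.41 kN·m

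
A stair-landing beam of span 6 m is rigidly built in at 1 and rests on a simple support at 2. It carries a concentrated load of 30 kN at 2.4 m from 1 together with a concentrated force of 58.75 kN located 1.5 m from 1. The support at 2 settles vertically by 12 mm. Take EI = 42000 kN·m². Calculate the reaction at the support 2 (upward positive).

Take the reaction at 2 as the redundant and release it; the primary structure is a cantilever fixed at 1.
Primary-structure tip deflection at 2 by superposition:
  point load 30 at a = 2.4: Pa²(3L − a)/(6EI) = 449.3/EI
  point load 58.75 at a = 1.5: Pa²(3L − a)/(6EI) = 363.5/EI
  δ_0 = 812.8/EI
Flexibility coefficient — unit upward force at 2: δ_{22} = L³/(3EI) = 72/EI.
With EI = 42000 kN·m²: δ_0 = 0.019352 m and δ_{22} = 0.001714 m/kN.
Compatibility — the beam at 2 must follow the support down by 0.012 m: δ_0 − R_2·δ_{22} = 0.012, so R_2 = (0.019352 − 0.012)/0.001714 = 4.289 kN.

R_2 = 4.289 kN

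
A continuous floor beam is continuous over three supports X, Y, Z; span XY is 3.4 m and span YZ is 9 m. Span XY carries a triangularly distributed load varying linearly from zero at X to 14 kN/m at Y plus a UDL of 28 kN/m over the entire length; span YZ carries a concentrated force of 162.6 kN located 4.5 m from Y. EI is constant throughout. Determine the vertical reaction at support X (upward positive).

Take M_Y as the redundant. Released structure: two simple spans XY and YZ with a hinge at Y.
Discontinuity in slope at Y on the released structure — sum the simple-span end rotations:
  span XY: triangular load, peak 14: w₀L³/(45EI) = 12.23/EI
  span XY: UDL 28: wL³/(24EI) = 45.85/EI
  span YZ: point load 162.6 at a = 4.5: Pab(L + b)/(6LEI) = 823.2/EI
  relative rotation θ_0 = (58.08 + 823.2)/EI = 881.2/EI
A unit hogging moment at Y produces rotation L₁/(3EI) + L₂/(3EI) = 4.133/EI.
Compatibility: M_Y·(L₁+L₂)/(3EI) = θ_0, giving M_Y = 213.2 kN·m (hogging).
Span XY, ΣM about X with M_Y applied at Y: R_Y^{XY}·3.4 = 215.8 + 213.2, so R_Y^{XY} = 126.2 kN and R_X = 119 − 126.2 = -7.174 kN.

R_X = -7.174 kN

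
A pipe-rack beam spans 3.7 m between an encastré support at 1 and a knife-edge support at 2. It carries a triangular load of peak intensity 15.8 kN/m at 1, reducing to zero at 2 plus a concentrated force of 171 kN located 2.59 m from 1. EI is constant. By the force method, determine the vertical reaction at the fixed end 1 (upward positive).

R_1 = 98.03 kN

Remove the prop at 2; the released (primary) structure is a cantilever built in at 1.
Deflection at 2 on the released cantilever, summing each load's contribution:
  triangular load, peak 15.8 at the fixed end: w₀L⁴/(30EI) = 98.71/EI
  point load 171 at a = 2.59: Pa²(3L − a)/(6EI) = 1627/EI
  δ_0 = 1726/EI
Flexibility coefficient — unit upward force at 2: δ_{22} = L³/(3EI) = 16.88/EI.
Compatibility at 2: δ_0 − R_2·δ_{22} = 0, so R_2 = 1726/16.88 = 102.2 kN.
Vertical equilibrium: R_1 = ΣP − R_2 = 200.2 − 102.2 = 98.03 kN.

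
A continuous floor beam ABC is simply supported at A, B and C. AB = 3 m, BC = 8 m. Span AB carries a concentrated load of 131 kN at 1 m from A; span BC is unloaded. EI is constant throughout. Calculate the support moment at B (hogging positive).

M_B = 15.88 kN·m

Insert a hinge at B; M_B is the redundant, and each span becomes simply supported.
Rotations at B on the released spans (each span's end-slope, ×1/EI):
  span AB: point load 131 at a = 1: Pab(L + a)/(6LEI) = 58.22/EI
  relative rotation θ_0 = (58.22 + 0)/EI = 58.22/EI
A unit hogging moment at B produces rotation L₁/(3EI) + L₂/(3EI) = 3.667/EI.
Slope continuity at B: θ_0 = M_B·3.667/EI, so M_B = 58.22/3.667 = 15.88 kN·m (hogging).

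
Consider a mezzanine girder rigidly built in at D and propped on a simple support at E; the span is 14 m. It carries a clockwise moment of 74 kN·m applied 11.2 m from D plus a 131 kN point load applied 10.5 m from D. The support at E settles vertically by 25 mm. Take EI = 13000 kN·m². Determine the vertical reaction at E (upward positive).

R_E = 90.15 kN

Choose R_E as the redundant. The primary structure is the cantilever fixed at D.
Primary-structure tip deflection at E by superposition:
  clockwise couple 74 at a = 11.2: M₀a(2L − a)/(2EI) = 6962/EI
  point load 131 at a = 10.5: Pa²(3L − a)/(6EI) = 75824/EI
  δ_0 = 82786/EI
Flexibility coefficient — unit upward force at E: δ_{EE} = L³/(3EI) = 914.7/EI.
With EI = 13000 kN·m²: δ_0 = 6.3682 m and δ_{EE} = 0.070359 m/kN.
Compatibility — the beam at E must follow the support down by 0.025 m: δ_0 − R_E·δ_{EE} = 0.025, so R_E = (6.3682 − 0.025)/0.070359 = 90.15 kN.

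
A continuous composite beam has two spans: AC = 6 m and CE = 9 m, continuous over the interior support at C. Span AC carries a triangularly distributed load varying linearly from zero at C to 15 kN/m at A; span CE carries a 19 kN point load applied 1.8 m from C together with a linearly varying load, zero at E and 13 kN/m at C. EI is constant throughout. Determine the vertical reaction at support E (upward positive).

R_E = 15.58 kN

Release continuity at C by inserting a hinge; the redundant is the internal moment M_C. The primary structure is two simply-supported spans AC and CE.
Rotations at C on the released spans (each span's end-slope, ×1/EI):
  span AC: triangular load, peak 15: 7w₀L³/(360EI) = 63/EI
  span CE: point load 19 at a = 1.8: Pab(L + b)/(6LEI) = 73.87/EI
  span CE: triangular load, peak 13: w₀L³/(45EI) = 210.6/EI
  relative rotation θ_0 = (63 + 284.5)/EI = 347.5/EI
A unit hogging moment at C produces rotation L₁/(3EI) + L₂/(3EI) = 5/EI.
Slope continuity at C: θ_0 = M_C·5/EI, so M_C = 347.5/5 = 69.49 kN·m (hogging).
Span CE, ΣM about E: R_C^{CE}·9 = 487.8 + 69.49, so R_C^{CE} = 61.92 kN and R_E = 77.5 − 61.92 = 15.58 kN.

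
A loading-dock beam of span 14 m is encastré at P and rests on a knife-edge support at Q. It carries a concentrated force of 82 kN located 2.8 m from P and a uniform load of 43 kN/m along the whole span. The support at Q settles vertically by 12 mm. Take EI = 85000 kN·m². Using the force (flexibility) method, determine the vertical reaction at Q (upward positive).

R_Q = 229.2 kN

Release the roller at Q. Primary structure: cantilever fixed at P.
Deflection at Q on the released cantilever, summing each load's contribution:
  point load 82 at a = 2.8: Pa²(3L − a)/(6EI) = 4200/EI
  UDL 43: wL⁴/(8EI) = 206486/EI
  δ_0 = 210686/EI
Flexibility coefficient — unit upward force at Q: δ_{QQ} = L³/(3EI) = 914.7/EI.
With EI = 85000 kN·m²: δ_0 = 2.4787 m and δ_{QQ} = 0.010761 m/kN.
Compatibility — the beam at Q must follow the support down by 0.012 m: δ_0 − R_Q·δ_{QQ} = 0.012, so R_Q = (2.4787 − 0.012)/0.010761 = 229.2 kN.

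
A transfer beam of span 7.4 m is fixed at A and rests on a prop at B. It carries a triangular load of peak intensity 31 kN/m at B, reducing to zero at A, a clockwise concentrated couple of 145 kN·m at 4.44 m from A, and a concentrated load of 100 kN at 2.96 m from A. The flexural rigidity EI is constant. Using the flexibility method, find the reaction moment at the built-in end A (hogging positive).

M_A = 203.4 kN·m

Release the roller at B. Primary structure: cantilever fixed at A.
Free-end deflection of the primary structure under the applied loading (downward +):
  triangular load, peak 31 at the free end: 11w₀L⁴/(120EI) = 8521/EI
  clockwise couple 145 at a = 4.44: M₀a(2L − a)/(2EI) = 3335/EI
  point load 100 at a = 2.96: Pa²(3L − a)/(6EI) = 2810/EI
  δ_0 = 14666/EI
Tip deflection under a unit load at B: L³/(3EI) = 135.1/EI.
Compatibility at B: δ_0 − R_B·δ_{BB} = 0, so R_B = 14666/135.1 = 108.6 kN.
Moment equilibrium about A: M_A = Σ(load moments about A) − R_B·L = 1007 − 108.6×7.4 = 203.4 kN·m.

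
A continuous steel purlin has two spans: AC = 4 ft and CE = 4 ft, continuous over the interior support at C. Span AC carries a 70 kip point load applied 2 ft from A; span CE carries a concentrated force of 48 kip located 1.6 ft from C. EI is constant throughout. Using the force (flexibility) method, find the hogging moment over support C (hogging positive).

M_C = 44.68 kip·ft

Release continuity at C by inserting a hinge; the redundant is the internal moment M_C. The primary structure is two simply-supported spans AC and CE.
Rotations at C on the released spans (each span's end-slope, ×1/EI):
  span AC: point load 70 at a = 2: Pab(L + a)/(6LEI) = 70/EI
  span CE: point load 48 at a = 1.6: Pab(L + b)/(6LEI) = 49.15/EI
  relative rotation θ_0 = (70 + 49.15)/EI = 119.2/EI
A unit hogging moment at C produces rotation L₁/(3EI) + L₂/(3EI) = 2.667/EI.
Compatibility: M_C·(L₁+L₂)/(3EI) = θ_0, giving M_C = 44.68 kip·ft (hogging).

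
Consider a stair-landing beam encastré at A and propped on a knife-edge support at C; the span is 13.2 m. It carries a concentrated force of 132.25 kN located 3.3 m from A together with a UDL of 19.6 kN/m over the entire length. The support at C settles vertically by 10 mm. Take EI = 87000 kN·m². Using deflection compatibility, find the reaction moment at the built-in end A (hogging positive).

Choose R_C as the redundant. The primary structure is the cantilever fixed at A.
Free-end deflection of the primary structure under the applied loading (downward +):
  point load 132.25 at a = 3.3: Pa²(3L − a)/(6EI) = 8713/EI
  UDL 19.6: wL⁴/(8EI) = 74381/EI
  δ_0 = 83094/EI
Flexibility coefficient — unit upward force at C: δ_{CC} = L³/(3EI) = 766.7/EI.
With EI = 87000 kN·m²: δ_0 = 0.95511 m and δ_{CC} = 0.008812 m/kN.
Compatibility — the beam at C must follow the support down by 0.01 m: δ_0 − R_C·δ_{CC} = 0.01, so R_C = (0.95511 − 0.01)/0.008812 = 107.3 kN.
Moment equilibrium about A: M_A = Σ(load moments about A) − R_C·L = 2144 − 107.3×13.2 = 728.3 kN·m.

M_A = 728.3 kN·m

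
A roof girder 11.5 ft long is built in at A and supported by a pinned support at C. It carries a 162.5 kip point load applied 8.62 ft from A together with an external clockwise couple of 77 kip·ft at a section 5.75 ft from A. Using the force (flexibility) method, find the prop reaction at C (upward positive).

R_C = 110.3 kip

Choose R_C as the redundant. The primary structure is the cantilever fixed at A.
Primary-structure tip deflection at C by superposition:
  point load 162.5 at a = 8.62: Pa²(3L − a)/(6EI) = 52081/EI
  clockwise couple 77 at a = 5.75: M₀a(2L − a)/(2EI) = 3819/EI
  δ_0 = 55900/EI
Tip deflection under a unit load at C: L³/(3EI) = 507/EI.
The prop prevents deflection at C: R_C = δ_0/δ_{CC} = 55900/507 = 110.3 kip.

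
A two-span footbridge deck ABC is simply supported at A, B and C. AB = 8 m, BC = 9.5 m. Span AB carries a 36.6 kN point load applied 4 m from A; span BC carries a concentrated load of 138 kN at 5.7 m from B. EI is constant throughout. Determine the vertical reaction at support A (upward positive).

Insert a hinge at B; M_B is the redundant, and each span becomes simply supported.
Discontinuity in slope at B on the released structure — sum the simple-span end rotations:
  span AB: point load 36.6 at a = 4: Pab(L + a)/(6LEI) = 146.4/EI
  span BC: point load 138 at a = 5.7: Pab(L + b)/(6LEI) = 697.5/EI
  relative rotation θ_0 = (146.4 + 697.5)/EI = 843.9/EI
A unit hogging moment at B produces rotation L₁/(3EI) + L₂/(3EI) = 5.833/EI.
Slope continuity at B: θ_0 = M_B·5.833/EI, so M_B = 843.9/5.833 = 144.7 kN·m (hogging).
Span AB, ΣM about A with M_B applied at B: R_B^{AB}·8 = 146.4 + 144.7, so R_B^{AB} = 36.38 kN and R_A = 36.6 − 36.38 = 0.2175 kN.

R_A = 0.2175 kN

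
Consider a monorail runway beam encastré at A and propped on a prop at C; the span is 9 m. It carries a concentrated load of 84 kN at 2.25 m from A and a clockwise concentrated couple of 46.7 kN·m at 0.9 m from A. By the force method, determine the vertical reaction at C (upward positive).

R_C = 8.698 kN

Remove the prop at C; the released (primary) structure is a cantilever built in at A.
Free-end deflection of the primary structure under the applied loading (downward +):
  point load 84 at a = 2.25: Pa²(3L − a)/(6EI) = 1754/EI
  clockwise couple 46.7 at a = 0.9: M₀a(2L − a)/(2EI) = 359.4/EI
  δ_0 = 2114/EI
Flexibility coefficient — unit upward force at C: δ_{CC} = L³/(3EI) = 243/EI.
Compatibility at C: δ_0 − R_C·δ_{CC} = 0, so R_C = 2114/243 = 8.698 kN.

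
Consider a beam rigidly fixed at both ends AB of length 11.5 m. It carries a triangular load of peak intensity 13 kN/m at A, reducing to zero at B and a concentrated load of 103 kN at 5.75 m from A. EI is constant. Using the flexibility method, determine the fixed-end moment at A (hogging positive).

Release both end moments; the primary structure is a simply-supported span AB with redundants M_A and M_B.
End rotations of the released simple span under the applied load (×1/EI):
  at A: triangular load, peak 13: w₀L³/(45EI) = 439.4/EI
  at B: triangular load, peak 13: 7w₀L³/(360EI) = 384.4/EI
  at A: point load 103 at a = 5.75: Pab(L + b)/(6LEI) = 851.4/EI
  at B: point load 103 at a = 5.75: Pab(L + a)/(6LEI) = 851.4/EI
  θ_A0 = 1291/EI,  θ_B0 = 1236/EI
Flexibility coefficients: a unit moment at one end gives L/(3EI) there and L/(6EI) at the far end, so f₁₁ = f₂₂ = 3.833/EI and f₁₂ = f₂₁ = 1.917/EI.
Compatibility — zero rotation at each built-in end:
  3.833 M_A + 1.917 M_B = 1291
  1.917 M_A + 3.833 M_B = 1236
Solving the pair gives M_A = 234 kN·m and M_B = 205.4 kN·m (hogging).

M_A = 234 kN·m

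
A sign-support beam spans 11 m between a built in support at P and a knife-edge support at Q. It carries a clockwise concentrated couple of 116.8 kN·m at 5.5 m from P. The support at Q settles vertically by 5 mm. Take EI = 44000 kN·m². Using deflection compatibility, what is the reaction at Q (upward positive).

Remove the prop at Q; the released (primary) structure is a cantilever built in at P.
Primary-structure tip deflection at Q by superposition:
  clockwise couple 116.8 at a = 5.5: M₀a(2L − a)/(2EI) = 5300/EI
Flexibility coefficient — unit upward force at Q: δ_{QQ} = L³/(3EI) = 443.7/EI.
With EI = 44000 kN·m²: δ_0 = 0.12045 m and δ_{QQ} = 0.010083 m/kN.
Compatibility — the beam at Q must follow the support down by 0.005 m: δ_0 − R_Q·δ_{QQ} = 0.005, so R_Q = (0.12045 − 0.005)/0.010083 = 11.45 kN.

R_Q = 11.45 kN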